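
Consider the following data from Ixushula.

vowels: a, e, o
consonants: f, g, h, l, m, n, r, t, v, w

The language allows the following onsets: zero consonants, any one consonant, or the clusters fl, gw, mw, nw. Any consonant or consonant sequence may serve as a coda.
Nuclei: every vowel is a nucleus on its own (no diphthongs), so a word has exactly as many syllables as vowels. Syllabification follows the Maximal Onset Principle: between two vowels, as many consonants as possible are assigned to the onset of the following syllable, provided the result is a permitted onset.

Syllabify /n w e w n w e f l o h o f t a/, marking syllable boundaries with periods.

nwew.nwe.flo.hof.ta

Vowels present: e, e, o, o, a; each is a nucleus, giving 5 syllables.
σ1/σ2 boundary: /wnw/ splits as /w/ + /nw/ (/nw/ is the longest suffix that is a licit onset).
σ2/σ3 boundary: /fl/ — entire cluster is a permitted onset → onset /fl/, coda ∅.
σ3/σ4 boundary: /h/ → onset of the next syllable (single consonants are always licit onsets).
σ4/σ5 boundary: cluster /ft/ — the longest permitted-onset suffix is /t/; onset = /t/, preceding coda = /f/.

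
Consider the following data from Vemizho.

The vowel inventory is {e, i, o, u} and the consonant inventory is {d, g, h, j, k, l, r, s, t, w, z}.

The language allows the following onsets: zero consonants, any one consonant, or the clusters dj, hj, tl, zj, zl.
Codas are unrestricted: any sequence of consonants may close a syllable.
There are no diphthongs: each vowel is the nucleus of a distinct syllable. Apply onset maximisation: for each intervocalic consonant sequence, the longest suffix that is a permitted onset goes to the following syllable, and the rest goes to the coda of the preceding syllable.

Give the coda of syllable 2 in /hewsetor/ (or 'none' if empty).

none

The vowels are e, e, o — 3 nuclei, so 3 syllables.
σ1/σ2 boundary: /ws/ — longest licit onset from the right is /s/, leaving /w/ as coda.
σ2/σ3 boundary: /t/ → onset of the next syllable (single consonants are always licit onsets).
So the parse is hew.se.tor.
Syllable 2 is /se/: onset /s/, nucleus /e/, coda ∅.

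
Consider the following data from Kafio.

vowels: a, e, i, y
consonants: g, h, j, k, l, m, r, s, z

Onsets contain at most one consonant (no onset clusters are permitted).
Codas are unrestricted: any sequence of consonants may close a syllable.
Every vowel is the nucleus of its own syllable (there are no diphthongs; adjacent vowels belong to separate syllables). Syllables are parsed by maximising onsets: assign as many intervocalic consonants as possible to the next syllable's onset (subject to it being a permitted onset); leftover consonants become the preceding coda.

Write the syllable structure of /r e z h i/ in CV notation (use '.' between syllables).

CVC.CV

The vowels are e, i — 2 nuclei, so 2 syllables.
Between /e/ (V1) and /i/ (V2): /zh/ — longest licit onset from the right is /h/, leaving /z/ as coda.
Syllabification: rez.hi.
Mapping each syllable to C/V: /rez/ → CVC, /hi/ → CV.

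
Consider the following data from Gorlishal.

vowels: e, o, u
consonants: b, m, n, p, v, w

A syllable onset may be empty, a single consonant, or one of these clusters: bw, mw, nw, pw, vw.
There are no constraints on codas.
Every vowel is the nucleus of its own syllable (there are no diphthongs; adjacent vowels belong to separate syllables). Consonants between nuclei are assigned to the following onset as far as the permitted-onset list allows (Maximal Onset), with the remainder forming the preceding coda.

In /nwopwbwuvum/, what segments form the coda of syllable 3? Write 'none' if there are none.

m

The vowels are o, u, u — 3 nuclei, so 3 syllables.
/o…u/ gap (V1→V2): /pwbw/ — longest licit onset from the right is /bw/, leaving /pw/ as coda.
/u…u/ gap (V2→V3): just /v/ — single C goes to the following onset.
Syllabification: nwopw.bwu.vum.
Syllable 3 is /vum/: onset /v/, nucleus /u/, coda /m/.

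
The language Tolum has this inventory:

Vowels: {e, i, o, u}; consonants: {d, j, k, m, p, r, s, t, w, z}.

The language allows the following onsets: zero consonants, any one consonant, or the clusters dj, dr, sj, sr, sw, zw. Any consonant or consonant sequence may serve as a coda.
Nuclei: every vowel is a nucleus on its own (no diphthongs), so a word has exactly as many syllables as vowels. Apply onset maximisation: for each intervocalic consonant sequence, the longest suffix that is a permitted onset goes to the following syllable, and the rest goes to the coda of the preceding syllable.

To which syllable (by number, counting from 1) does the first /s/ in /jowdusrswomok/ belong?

Nuclei (vowels): o, u, o, o → 4 syllables.
Between /o/ (V1) and /u/ (V2): /wd/; trying suffixes from longest down, /d/ is the first permitted one, so coda /w/ | onset /d/.
Between /u/ (V2) and /o/ (V3): /srsw/ splits as /sr/ + /sw/ (/sw/ is the longest suffix that is a licit onset).
Between /o/ (V3) and /o/ (V4): /m/ is a single consonant, so it becomes the next onset.
Syllabification: jow.dusr.swo.mok.
The first /s/ is in the coda of syllable 2 (/dusr/).

2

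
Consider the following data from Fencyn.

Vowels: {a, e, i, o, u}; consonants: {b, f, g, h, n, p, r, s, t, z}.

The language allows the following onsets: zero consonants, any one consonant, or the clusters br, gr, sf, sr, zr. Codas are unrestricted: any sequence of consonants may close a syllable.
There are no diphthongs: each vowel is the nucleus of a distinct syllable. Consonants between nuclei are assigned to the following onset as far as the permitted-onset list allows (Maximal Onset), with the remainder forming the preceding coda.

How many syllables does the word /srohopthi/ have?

Vowels present: o, o, i; each is a nucleus, giving 3 syllables.

3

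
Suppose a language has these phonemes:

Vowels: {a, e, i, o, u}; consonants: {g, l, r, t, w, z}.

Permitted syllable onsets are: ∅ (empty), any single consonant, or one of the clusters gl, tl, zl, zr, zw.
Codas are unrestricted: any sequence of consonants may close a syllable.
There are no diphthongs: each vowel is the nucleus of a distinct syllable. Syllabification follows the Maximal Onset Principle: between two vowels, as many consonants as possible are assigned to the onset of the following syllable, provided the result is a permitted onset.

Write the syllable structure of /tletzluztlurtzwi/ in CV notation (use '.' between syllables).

CCVC.CCVC.CCVCC.CCV

Vowels present: e, u, u, i; each is a nucleus, giving 4 syllables.
σ1/σ2 boundary: /tzl/; trying suffixes from longest down, /zl/ is the first permitted one, so coda /t/ | onset /zl/.
σ2/σ3 boundary: /ztl/; trying suffixes from longest down, /tl/ is the first permitted one, so coda /z/ | onset /tl/.
σ3/σ4 boundary: /rtzw/; trying suffixes from longest down, /zw/ is the first permitted one, so coda /rt/ | onset /zw/.
Result: tlet.zluz.tlurt.zwi.
Mapping each syllable to C/V: /tlet/ → CCVC, /zluz/ → CCVC, /tlurt/ → CCVCC, /zwi/ → CCV.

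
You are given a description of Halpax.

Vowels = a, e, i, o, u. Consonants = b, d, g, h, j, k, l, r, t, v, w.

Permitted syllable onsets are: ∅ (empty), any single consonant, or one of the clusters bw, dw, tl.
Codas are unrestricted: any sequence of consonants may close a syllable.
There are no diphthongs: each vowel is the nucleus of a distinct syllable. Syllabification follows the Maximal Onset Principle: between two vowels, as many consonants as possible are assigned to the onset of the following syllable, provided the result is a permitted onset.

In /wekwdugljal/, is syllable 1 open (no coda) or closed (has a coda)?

closed

The vowels are e, u, a — 3 nuclei, so 3 syllables.
Between /e/ (V1) and /u/ (V2): /kwd/ — longest licit onset from the right is /d/, leaving /kw/ as coda.
Between /u/ (V2) and /a/ (V3): /glj/; trying suffixes from longest down, /j/ is the first permitted one, so coda /gl/ | onset /j/.
Putting it together: wekw.dugl.jal.
Syllable 1 is /wekw/ with coda /kw/, so it is closed.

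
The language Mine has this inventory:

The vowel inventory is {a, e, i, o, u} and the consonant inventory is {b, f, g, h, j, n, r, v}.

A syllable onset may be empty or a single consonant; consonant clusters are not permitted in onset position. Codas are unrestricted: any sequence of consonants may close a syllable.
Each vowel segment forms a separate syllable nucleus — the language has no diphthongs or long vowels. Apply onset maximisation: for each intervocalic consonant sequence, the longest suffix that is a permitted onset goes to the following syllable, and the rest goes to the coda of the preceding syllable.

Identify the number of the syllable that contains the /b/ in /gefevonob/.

4

Vowels present: e, e, o, o; each is a nucleus, giving 4 syllables.
Between /e/ (V1) and /e/ (V2): just /f/ — single C goes to the following onset.
Between /e/ (V2) and /o/ (V3): /v/ is a single consonant, so it becomes the next onset.
Between /o/ (V3) and /o/ (V4): just /n/ — single C goes to the following onset.
So the parse is ge.fe.vo.nob.
The /b/ is in the coda of syllable 4 (/nob/).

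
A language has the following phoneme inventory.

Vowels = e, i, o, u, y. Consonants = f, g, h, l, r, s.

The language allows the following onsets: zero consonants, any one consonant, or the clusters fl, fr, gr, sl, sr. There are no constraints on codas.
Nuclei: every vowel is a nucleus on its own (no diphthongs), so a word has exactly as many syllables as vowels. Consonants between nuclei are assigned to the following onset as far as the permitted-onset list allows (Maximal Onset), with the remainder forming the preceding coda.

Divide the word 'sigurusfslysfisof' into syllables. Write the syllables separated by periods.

si.gu.rusf.slys.fi.sof

Nuclei (vowels): i, u, u, y, i, o → 6 syllables.
σ1/σ2 boundary: /g/ is a single consonant, so it becomes the next onset.
σ2/σ3 boundary: /r/ is a single consonant, so it becomes the next onset.
σ3/σ4 boundary: /sfsl/ splits as /sf/ + /sl/ (/sl/ is the longest suffix that is a licit onset).
σ4/σ5 boundary: /sf/ — longest licit onset from the right is /f/, leaving /s/ as coda.
σ5/σ6 boundary: just /s/ — single C goes to the following onset.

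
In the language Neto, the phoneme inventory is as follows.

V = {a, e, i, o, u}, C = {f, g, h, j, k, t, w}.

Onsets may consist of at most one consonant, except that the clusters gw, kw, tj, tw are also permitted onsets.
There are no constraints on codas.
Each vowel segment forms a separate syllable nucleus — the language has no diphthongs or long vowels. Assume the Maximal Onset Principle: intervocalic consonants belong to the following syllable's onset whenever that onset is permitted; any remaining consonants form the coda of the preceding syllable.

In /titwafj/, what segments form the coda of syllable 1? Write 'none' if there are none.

none

Nuclei (vowels): i, a → 2 syllables.
σ1/σ2 boundary: /tw/ is a licit onset in full, so it all attaches to the next syllable.
Putting it together: ti.twafj.
Syllable 1 is /ti/: onset /t/, nucleus /i/, coda ∅.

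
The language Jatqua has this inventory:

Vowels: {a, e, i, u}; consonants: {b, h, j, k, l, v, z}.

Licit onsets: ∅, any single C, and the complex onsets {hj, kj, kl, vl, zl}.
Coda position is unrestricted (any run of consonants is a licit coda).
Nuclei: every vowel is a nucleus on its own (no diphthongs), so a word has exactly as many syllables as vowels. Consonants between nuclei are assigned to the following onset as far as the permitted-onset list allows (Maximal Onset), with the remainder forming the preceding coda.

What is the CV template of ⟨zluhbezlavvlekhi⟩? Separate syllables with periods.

The vowels are u, e, a, e, i — 5 nuclei, so 5 syllables.
/u…e/ gap (V1→V2): cluster /hb/ — the longest permitted-onset suffix is /b/; onset = /b/, preceding coda = /h/.
/e…a/ gap (V2→V3): /zl/ — entire cluster is a permitted onset → onset /zl/, coda ∅.
/a…e/ gap (V3→V4): /vvl/ — longest licit onset from the right is /vl/, leaving /v/ as coda.
/e…i/ gap (V4→V5): /kh/ — longest licit onset from the right is /h/, leaving /k/ as coda.
Putting it together: zluh.be.zlav.vlek.hi.
Mapping each syllable to C/V: /zluh/ → CCVC, /be/ → CV, /zlav/ → CCVC, /vlek/ → CCVC, /hi/ → CV.

CCVC.CV.CCVC.CCVC.CV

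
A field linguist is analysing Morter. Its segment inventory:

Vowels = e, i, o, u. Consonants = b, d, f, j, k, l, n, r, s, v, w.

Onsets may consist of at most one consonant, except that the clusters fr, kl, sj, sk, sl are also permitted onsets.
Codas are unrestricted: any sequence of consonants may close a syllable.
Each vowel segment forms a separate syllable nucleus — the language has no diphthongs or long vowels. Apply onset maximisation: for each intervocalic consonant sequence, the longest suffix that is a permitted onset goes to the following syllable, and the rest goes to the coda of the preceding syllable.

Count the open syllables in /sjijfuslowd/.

Vowels present: i, u, o; each is a nucleus, giving 3 syllables.
Between /i/ (V1) and /u/ (V2): /jf/; trying suffixes from longest down, /f/ is the first permitted one, so coda /j/ | onset /f/.
Between /u/ (V2) and /o/ (V3): /sl/ is a licit onset in full, so it all attaches to the next syllable.
Syllabification: sjij.fu.slowd.
Classifying each syllable: /sjij/ (closed), /fu/ (open), /slowd/ (closed).
Open syllables: 1.

1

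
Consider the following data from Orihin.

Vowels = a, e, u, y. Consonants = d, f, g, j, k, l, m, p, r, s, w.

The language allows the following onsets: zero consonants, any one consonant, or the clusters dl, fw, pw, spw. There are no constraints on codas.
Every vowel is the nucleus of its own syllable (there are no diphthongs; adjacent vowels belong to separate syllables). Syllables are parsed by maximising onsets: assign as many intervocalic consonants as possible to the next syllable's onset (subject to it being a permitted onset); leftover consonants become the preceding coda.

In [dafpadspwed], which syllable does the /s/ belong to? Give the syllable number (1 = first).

Vowels present: a, a, e; each is a nucleus, giving 3 syllables.
V1 /a/ – V2 /a/: cluster /fp/ — the longest permitted-onset suffix is /p/; onset = /p/, preceding coda = /f/.
V2 /a/ – V3 /e/: /dspw/ — longest licit onset from the right is /spw/, leaving /d/ as coda.
Putting it together: daf.pad.spwed.
The /s/ is in the onset of syllable 3 (/spwed/).

3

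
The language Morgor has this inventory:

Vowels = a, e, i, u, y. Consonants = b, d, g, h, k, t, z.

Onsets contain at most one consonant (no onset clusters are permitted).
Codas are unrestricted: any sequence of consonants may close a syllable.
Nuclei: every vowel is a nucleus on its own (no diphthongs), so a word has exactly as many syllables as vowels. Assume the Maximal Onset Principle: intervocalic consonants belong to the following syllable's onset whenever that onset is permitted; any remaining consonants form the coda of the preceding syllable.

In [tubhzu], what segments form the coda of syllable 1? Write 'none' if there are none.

bh

The vowels are u, u — 2 nuclei, so 2 syllables.
Between /u/ (V1) and /u/ (V2): /bhz/; trying suffixes from longest down, /z/ is the first permitted one, so coda /bh/ | onset /z/.
Syllabification: tubh.zu.
Syllable 1 is /tubh/: onset /t/, nucleus /u/, coda /bh/.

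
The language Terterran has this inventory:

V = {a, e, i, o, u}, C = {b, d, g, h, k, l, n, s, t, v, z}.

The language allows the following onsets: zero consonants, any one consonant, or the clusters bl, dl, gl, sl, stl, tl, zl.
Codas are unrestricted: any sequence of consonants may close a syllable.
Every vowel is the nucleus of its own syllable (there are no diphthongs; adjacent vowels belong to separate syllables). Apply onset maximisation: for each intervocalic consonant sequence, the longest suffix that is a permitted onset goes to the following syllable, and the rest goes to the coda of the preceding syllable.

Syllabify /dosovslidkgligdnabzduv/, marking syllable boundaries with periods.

do.sov.slidk.gligd.nabz.duv

The vowels are o, o, i, i, a, u — 6 nuclei, so 6 syllables.
/o…o/ gap (V1→V2): /s/ is a single consonant, so it becomes the next onset.
/o…i/ gap (V2→V3): /vsl/ splits as /v/ + /sl/ (/sl/ is the longest suffix that is a licit onset).
/i…i/ gap (V3→V4): /dkgl/; trying suffixes from longest down, /gl/ is the first permitted one, so coda /dk/ | onset /gl/.
/i…a/ gap (V4→V5): /gdn/ splits as /gd/ + /n/ (/n/ is the longest suffix that is a licit onset).
/a…u/ gap (V5→V6): /bzd/; trying suffixes from longest down, /d/ is the first permitted one, so coda /bz/ | onset /d/.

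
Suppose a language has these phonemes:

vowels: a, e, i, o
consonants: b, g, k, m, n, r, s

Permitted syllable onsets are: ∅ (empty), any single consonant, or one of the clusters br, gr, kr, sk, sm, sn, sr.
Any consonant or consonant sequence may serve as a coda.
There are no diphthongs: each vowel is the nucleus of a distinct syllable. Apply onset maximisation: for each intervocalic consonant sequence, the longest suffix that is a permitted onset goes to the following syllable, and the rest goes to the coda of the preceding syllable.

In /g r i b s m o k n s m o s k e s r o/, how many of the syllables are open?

Nuclei (vowels): i, o, o, e, o → 5 syllables.
V1 /i/ – V2 /o/: cluster /bsm/ — the longest permitted-onset suffix is /sm/; onset = /sm/, preceding coda = /b/.
V2 /o/ – V3 /o/: /knsm/ splits as /kn/ + /sm/ (/sm/ is the longest suffix that is a licit onset).
V3 /o/ – V4 /e/: cluster /sk/ — /sk/ is itself a permitted onset, so the whole cluster goes right; preceding coda = ∅.
V4 /e/ – V5 /o/: cluster /sr/ — /sr/ is itself a permitted onset, so the whole cluster goes right; preceding coda = ∅.
So the parse is grib.smokn.smo.ske.sro.
Classifying each syllable: /grib/ (closed), /smokn/ (closed), /smo/ (open), /ske/ (open), /sro/ (open).
Open syllables: 3.

3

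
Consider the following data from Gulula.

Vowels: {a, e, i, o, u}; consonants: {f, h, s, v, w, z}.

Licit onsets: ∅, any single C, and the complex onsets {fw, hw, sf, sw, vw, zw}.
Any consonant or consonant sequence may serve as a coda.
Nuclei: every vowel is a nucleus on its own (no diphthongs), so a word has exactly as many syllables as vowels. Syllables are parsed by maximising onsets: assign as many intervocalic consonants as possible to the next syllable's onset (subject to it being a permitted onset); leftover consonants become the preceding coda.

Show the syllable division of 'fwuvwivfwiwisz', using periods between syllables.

fwu.vwiv.fwi.wisz

The vowels are u, i, i, i — 4 nuclei, so 4 syllables.
σ1/σ2 boundary: /vw/ — entire cluster is a permitted onset → onset /vw/, coda ∅.
σ2/σ3 boundary: /vfw/ — longest licit onset from the right is /fw/, leaving /v/ as coda.
σ3/σ4 boundary: /w/ → onset of the next syllable (single consonants are always licit onsets).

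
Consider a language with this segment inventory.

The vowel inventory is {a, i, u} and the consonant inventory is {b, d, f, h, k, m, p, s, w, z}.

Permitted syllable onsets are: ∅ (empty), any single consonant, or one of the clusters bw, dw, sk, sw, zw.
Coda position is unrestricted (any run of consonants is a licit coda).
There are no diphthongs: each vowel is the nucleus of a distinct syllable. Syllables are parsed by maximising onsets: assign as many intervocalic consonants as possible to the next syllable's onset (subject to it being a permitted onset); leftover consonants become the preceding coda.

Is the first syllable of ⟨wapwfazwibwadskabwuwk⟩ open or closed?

Nuclei (vowels): a, a, i, a, a, u → 6 syllables.
Between /a/ (V1) and /a/ (V2): /pwf/ splits as /pw/ + /f/ (/f/ is the longest suffix that is a licit onset).
Between /a/ (V2) and /i/ (V3): /zw/ is a licit onset in full, so it all attaches to the next syllable.
Between /i/ (V3) and /a/ (V4): cluster /bw/ — /bw/ is itself a permitted onset, so the whole cluster goes right; preceding coda = ∅.
Between /a/ (V4) and /a/ (V5): /dsk/ — longest licit onset from the right is /sk/, leaving /d/ as coda.
Between /a/ (V5) and /u/ (V6): /bw/ — entire cluster is a permitted onset → onset /bw/, coda ∅.
So the parse is wapw.fa.zwi.bwad.ska.bwuwk.
Syllable 1 is /wapw/ with coda /pw/, so it is closed.

closed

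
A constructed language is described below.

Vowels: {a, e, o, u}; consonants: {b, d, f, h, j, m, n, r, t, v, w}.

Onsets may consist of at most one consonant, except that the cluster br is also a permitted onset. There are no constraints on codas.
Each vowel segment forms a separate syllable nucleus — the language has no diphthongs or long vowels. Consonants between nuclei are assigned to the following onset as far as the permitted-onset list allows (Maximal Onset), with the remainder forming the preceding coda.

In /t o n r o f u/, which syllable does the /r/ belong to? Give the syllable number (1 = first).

2

Nuclei (vowels): o, o, u → 3 syllables.
σ1/σ2 boundary: /nr/; trying suffixes from longest down, /r/ is the first permitted one, so coda /n/ | onset /r/.
σ2/σ3 boundary: /f/ is a single consonant, so it becomes the next onset.
So the parse is ton.ro.fu.
The /r/ is in the onset of syllable 2 (/ro/).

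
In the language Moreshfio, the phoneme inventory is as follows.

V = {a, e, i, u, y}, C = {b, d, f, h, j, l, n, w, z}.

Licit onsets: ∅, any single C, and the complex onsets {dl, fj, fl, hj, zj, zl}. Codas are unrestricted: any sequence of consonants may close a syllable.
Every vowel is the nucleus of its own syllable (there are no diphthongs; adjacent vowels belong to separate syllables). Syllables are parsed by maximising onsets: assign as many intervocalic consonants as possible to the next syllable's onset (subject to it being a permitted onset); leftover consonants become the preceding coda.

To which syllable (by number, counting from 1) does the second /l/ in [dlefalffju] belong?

Vowels present: e, a, u; each is a nucleus, giving 3 syllables.
Between /e/ (V1) and /a/ (V2): /f/ → onset of the next syllable (single consonants are always licit onsets).
Between /a/ (V2) and /u/ (V3): /lffj/ splits as /lf/ + /fj/ (/fj/ is the longest suffix that is a licit onset).
Syllabification: dle.falf.fju.
The second /l/ is in the coda of syllable 2 (/falf/).

2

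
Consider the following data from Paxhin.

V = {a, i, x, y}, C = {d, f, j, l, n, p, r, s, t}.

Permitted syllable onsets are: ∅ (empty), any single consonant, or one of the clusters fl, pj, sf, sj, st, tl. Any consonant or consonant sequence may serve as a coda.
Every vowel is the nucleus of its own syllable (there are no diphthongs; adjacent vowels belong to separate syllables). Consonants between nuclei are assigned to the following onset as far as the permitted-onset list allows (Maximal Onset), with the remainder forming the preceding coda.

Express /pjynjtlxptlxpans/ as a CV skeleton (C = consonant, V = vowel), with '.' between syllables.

CCVCC.CCVC.CCV.CVCC

Nuclei (vowels): y, x, x, a → 4 syllables.
V1 /y/ – V2 /x/: /njtl/ — longest licit onset from the right is /tl/, leaving /nj/ as coda.
V2 /x/ – V3 /x/: cluster /ptl/ — the longest permitted-onset suffix is /tl/; onset = /tl/, preceding coda = /p/.
V3 /x/ – V4 /a/: just /p/ — single C goes to the following onset.
Result: pjynj.tlxp.tlx.pans.
Mapping each syllable to C/V: /pjynj/ → CCVCC, /tlxp/ → CCVC, /tlx/ → CCV, /pans/ → CVCC.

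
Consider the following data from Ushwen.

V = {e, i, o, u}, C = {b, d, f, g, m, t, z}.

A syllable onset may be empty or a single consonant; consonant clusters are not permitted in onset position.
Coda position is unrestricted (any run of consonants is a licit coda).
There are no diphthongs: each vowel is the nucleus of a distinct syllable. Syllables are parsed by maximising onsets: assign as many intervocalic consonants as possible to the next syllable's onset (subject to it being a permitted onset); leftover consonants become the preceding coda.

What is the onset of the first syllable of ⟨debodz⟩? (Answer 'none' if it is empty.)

The vowels are e, o — 2 nuclei, so 2 syllables.
V1 /e/ – V2 /o/: just /b/ — single C goes to the following onset.
Syllabification: de.bodz.
Syllable 1 is /de/: onset /d/, nucleus /e/, coda ∅.

d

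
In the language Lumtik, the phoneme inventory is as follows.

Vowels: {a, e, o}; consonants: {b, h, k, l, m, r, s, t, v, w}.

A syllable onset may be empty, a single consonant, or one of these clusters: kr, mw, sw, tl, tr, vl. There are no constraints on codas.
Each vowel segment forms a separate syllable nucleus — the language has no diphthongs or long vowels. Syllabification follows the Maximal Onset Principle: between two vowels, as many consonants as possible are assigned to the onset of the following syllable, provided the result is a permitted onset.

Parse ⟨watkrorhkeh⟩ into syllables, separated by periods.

Vowels present: a, o, e; each is a nucleus, giving 3 syllables.
V1 /a/ – V2 /o/: /tkr/; trying suffixes from longest down, /kr/ is the first permitted one, so coda /t/ | onset /kr/.
V2 /o/ – V3 /e/: /rhk/ splits as /rh/ + /k/ (/k/ is the longest suffix that is a licit onset).

wat.krorh.keh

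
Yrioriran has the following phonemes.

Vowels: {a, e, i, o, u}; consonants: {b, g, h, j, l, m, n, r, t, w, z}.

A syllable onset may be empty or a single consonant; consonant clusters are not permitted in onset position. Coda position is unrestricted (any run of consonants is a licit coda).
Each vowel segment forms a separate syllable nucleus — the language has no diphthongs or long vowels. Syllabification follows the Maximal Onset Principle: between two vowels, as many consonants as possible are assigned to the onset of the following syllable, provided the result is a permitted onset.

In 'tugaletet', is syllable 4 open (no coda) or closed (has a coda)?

Nuclei (vowels): u, a, e, e → 4 syllables.
V1 /u/ – V2 /a/: just /g/ — single C goes to the following onset.
V2 /a/ – V3 /e/: /l/ → onset of the next syllable (single consonants are always licit onsets).
V3 /e/ – V4 /e/: just /t/ — single C goes to the following onset.
So the parse is tu.ga.le.tet.
Syllable 4 is /tet/ with coda /t/, so it is closed.

closed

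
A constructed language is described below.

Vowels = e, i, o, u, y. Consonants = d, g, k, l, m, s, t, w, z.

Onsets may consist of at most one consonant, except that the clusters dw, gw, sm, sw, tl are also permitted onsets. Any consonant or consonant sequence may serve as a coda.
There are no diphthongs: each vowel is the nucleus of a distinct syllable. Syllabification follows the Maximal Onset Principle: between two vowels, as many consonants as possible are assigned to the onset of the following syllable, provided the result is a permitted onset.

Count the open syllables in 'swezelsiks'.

The vowels are e, e, i — 3 nuclei, so 3 syllables.
/e…e/ gap (V1→V2): /z/ is a single consonant, so it becomes the next onset.
/e…i/ gap (V2→V3): /ls/ splits as /l/ + /s/ (/s/ is the longest suffix that is a licit onset).
Putting it together: swe.zel.siks.
Classifying each syllable: /swe/ (open), /zel/ (closed), /siks/ (closed).
Open syllables: 1.

1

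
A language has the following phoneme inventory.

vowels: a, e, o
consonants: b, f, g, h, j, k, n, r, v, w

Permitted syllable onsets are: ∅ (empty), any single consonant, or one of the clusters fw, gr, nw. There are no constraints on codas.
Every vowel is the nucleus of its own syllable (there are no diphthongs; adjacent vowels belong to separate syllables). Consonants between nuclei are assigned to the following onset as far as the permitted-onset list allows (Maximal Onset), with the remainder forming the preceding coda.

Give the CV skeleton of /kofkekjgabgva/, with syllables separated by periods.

Vowels present: o, e, a, a; each is a nucleus, giving 4 syllables.
Between /o/ (V1) and /e/ (V2): /fk/ splits as /f/ + /k/ (/k/ is the longest suffix that is a licit onset).
Between /e/ (V2) and /a/ (V3): /kjg/ splits as /kj/ + /g/ (/g/ is the longest suffix that is a licit onset).
Between /a/ (V3) and /a/ (V4): cluster /bgv/ — the longest permitted-onset suffix is /v/; onset = /v/, preceding coda = /bg/.
Result: kof.kekj.gabg.va.
Mapping each syllable to C/V: /kof/ → CVC, /kekj/ → CVCC, /gabg/ → CVCC, /va/ → CV.

CVC.CVCC.CVCC.CV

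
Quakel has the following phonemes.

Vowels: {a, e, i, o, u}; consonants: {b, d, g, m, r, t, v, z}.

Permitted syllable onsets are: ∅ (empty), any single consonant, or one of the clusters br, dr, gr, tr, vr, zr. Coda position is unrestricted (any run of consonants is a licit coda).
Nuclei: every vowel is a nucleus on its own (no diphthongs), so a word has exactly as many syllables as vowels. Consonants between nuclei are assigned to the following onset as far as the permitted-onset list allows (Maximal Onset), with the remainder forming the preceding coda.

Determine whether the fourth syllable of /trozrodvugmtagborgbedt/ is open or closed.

closed

Vowels present: o, o, u, a, o, e; each is a nucleus, giving 6 syllables.
V1 /o/ – V2 /o/: /zr/ — entire cluster is a permitted onset → onset /zr/, coda ∅.
V2 /o/ – V3 /u/: /dv/ splits as /d/ + /v/ (/v/ is the longest suffix that is a licit onset).
V3 /u/ – V4 /a/: cluster /gmt/ — the longest permitted-onset suffix is /t/; onset = /t/, preceding coda = /gm/.
V4 /a/ – V5 /o/: cluster /gb/ — the longest permitted-onset suffix is /b/; onset = /b/, preceding coda = /g/.
V5 /o/ – V6 /e/: /rgb/ — longest licit onset from the right is /b/, leaving /rg/ as coda.
Result: tro.zrod.vugm.tag.borg.bedt.
Syllable 4 is /tag/ with coda /g/, so it is closed.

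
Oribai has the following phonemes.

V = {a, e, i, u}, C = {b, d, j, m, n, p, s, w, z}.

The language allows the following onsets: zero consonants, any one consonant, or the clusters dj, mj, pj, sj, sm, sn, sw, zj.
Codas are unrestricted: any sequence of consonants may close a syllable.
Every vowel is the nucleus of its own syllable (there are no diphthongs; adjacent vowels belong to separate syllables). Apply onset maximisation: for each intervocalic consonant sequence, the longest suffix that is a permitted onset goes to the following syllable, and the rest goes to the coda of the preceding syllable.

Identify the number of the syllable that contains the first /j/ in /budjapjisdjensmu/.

Nuclei (vowels): u, a, i, e, u → 5 syllables.
V1 /u/ – V2 /a/: /dj/ — entire cluster is a permitted onset → onset /dj/, coda ∅.
V2 /a/ – V3 /i/: /pj/ — entire cluster is a permitted onset → onset /pj/, coda ∅.
V3 /i/ – V4 /e/: /sdj/ splits as /s/ + /dj/ (/dj/ is the longest suffix that is a licit onset).
V4 /e/ – V5 /u/: cluster /nsm/ — the longest permitted-onset suffix is /sm/; onset = /sm/, preceding coda = /n/.
So the parse is bu.dja.pjis.djen.smu.
The first /j/ is in the onset of syllable 2 (/dja/).

2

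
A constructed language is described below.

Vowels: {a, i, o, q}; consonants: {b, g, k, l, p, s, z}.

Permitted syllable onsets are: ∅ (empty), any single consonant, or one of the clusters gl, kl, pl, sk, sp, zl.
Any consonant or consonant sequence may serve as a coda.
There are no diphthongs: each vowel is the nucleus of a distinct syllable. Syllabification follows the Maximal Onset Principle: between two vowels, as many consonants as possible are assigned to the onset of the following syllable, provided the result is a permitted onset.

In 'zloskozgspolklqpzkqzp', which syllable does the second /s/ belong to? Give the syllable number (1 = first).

The vowels are o, o, o, q, q — 5 nuclei, so 5 syllables.
Between /o/ (V1) and /o/ (V2): /sk/ is a licit onset in full, so it all attaches to the next syllable.
Between /o/ (V2) and /o/ (V3): /zgsp/ — longest licit onset from the right is /sp/, leaving /zg/ as coda.
Between /o/ (V3) and /q/ (V4): cluster /lkl/ — the longest permitted-onset suffix is /kl/; onset = /kl/, preceding coda = /l/.
Between /q/ (V4) and /q/ (V5): /pzk/ — longest licit onset from the right is /k/, leaving /pz/ as coda.
Result: zlo.skozg.spol.klqpz.kqzp.
The second /s/ is in the onset of syllable 3 (/spol/).

3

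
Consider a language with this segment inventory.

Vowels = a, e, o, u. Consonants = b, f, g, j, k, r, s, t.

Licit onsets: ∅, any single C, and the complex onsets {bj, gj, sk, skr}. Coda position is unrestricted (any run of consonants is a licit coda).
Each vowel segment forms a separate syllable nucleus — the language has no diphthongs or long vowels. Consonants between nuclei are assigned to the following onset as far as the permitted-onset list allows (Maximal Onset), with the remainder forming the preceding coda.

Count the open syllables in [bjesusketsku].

3

Vowels present: e, u, e, u; each is a nucleus, giving 4 syllables.
V1 /e/ – V2 /u/: /s/ is a single consonant, so it becomes the next onset.
V2 /u/ – V3 /e/: /sk/ — entire cluster is a permitted onset → onset /sk/, coda ∅.
V3 /e/ – V4 /u/: cluster /tsk/ — the longest permitted-onset suffix is /sk/; onset = /sk/, preceding coda = /t/.
Putting it together: bje.su.sket.sku.
Classifying each syllable: /bje/ (open), /su/ (open), /sket/ (closed), /sku/ (open).
Open syllables: 3.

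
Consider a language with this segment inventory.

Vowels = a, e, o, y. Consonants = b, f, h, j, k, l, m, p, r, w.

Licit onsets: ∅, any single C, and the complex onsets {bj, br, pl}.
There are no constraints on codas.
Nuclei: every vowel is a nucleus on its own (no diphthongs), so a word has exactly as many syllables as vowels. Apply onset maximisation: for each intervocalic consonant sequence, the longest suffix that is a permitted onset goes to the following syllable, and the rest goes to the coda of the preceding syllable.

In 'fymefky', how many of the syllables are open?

2

The vowels are y, e, y — 3 nuclei, so 3 syllables.
σ1/σ2 boundary: /m/ → onset of the next syllable (single consonants are always licit onsets).
σ2/σ3 boundary: /fk/ splits as /f/ + /k/ (/k/ is the longest suffix that is a licit onset).
So the parse is fy.mef.ky.
Classifying each syllable: /fy/ (open), /mef/ (closed), /ky/ (open).
Open syllables: 2.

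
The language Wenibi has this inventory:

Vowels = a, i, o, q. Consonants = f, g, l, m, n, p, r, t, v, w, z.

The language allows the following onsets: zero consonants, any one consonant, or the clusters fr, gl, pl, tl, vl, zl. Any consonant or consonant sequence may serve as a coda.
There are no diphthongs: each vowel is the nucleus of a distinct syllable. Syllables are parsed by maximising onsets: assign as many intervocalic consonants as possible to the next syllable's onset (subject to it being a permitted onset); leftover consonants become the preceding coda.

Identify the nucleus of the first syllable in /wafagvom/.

a

The vowels are a, a, o — 3 nuclei, so 3 syllables.
The first nucleus (vowel 1 from the left) is /a/.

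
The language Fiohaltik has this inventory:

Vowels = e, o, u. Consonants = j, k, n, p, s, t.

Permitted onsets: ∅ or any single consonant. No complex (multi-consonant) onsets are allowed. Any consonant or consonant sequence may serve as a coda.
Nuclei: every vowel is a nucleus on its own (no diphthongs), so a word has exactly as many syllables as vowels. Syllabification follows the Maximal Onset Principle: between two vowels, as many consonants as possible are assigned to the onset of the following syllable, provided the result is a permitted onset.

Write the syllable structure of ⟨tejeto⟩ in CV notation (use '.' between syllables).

The vowels are e, e, o — 3 nuclei, so 3 syllables.
σ1/σ2 boundary: /j/ → onset of the next syllable (single consonants are always licit onsets).
σ2/σ3 boundary: /t/ is a single consonant, so it becomes the next onset.
So the parse is te.je.to.
Mapping each syllable to C/V: /te/ → CV, /je/ → CV, /to/ → CV.

CV.CV.CV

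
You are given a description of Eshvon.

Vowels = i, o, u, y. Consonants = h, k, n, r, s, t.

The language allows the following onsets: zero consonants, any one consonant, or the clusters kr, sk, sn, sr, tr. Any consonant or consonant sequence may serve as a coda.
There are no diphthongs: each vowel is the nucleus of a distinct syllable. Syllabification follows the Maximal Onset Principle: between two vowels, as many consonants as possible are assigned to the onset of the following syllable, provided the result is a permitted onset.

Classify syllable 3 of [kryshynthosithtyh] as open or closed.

open

Vowels present: y, y, o, i, y; each is a nucleus, giving 5 syllables.
/y…y/ gap (V1→V2): /sh/; trying suffixes from longest down, /h/ is the first permitted one, so coda /s/ | onset /h/.
/y…o/ gap (V2→V3): /nth/ — longest licit onset from the right is /h/, leaving /nt/ as coda.
/o…i/ gap (V3→V4): just /s/ — single C goes to the following onset.
/i…y/ gap (V4→V5): cluster /tht/ — the longest permitted-onset suffix is /t/; onset = /t/, preceding coda = /th/.
Putting it together: krys.hynt.ho.sith.tyh.
Syllable 3 is /ho/; it ends in its nucleus with no coda, so it is open.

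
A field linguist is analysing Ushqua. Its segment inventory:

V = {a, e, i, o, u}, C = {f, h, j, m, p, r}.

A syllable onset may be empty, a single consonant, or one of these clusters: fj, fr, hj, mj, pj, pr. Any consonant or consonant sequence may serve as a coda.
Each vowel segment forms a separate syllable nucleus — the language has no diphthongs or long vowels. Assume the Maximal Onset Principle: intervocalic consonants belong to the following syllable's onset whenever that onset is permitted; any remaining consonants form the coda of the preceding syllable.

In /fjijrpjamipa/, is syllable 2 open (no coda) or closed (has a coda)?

The vowels are i, a, i, a — 4 nuclei, so 4 syllables.
/i…a/ gap (V1→V2): /jrpj/ splits as /jr/ + /pj/ (/pj/ is the longest suffix that is a licit onset).
/a…i/ gap (V2→V3): just /m/ — single C goes to the following onset.
/i…a/ gap (V3→V4): just /p/ — single C goes to the following onset.
Result: fjijr.pja.mi.pa.
Syllable 2 is /pja/; it ends in its nucleus with no coda, so it is open.

open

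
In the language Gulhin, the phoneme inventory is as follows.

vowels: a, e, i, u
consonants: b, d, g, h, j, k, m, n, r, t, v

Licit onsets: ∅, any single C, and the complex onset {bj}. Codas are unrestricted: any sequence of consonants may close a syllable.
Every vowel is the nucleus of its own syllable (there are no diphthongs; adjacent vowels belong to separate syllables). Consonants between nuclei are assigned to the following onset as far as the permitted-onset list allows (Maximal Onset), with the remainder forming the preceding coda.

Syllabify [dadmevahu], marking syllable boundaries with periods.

The vowels are a, e, a, u — 4 nuclei, so 4 syllables.
/a…e/ gap (V1→V2): /dm/ splits as /d/ + /m/ (/m/ is the longest suffix that is a licit onset).
/e…a/ gap (V2→V3): /v/ is a single consonant, so it becomes the next onset.
/a…u/ gap (V3→V4): just /h/ — single C goes to the following onset.

dad.me.va.hu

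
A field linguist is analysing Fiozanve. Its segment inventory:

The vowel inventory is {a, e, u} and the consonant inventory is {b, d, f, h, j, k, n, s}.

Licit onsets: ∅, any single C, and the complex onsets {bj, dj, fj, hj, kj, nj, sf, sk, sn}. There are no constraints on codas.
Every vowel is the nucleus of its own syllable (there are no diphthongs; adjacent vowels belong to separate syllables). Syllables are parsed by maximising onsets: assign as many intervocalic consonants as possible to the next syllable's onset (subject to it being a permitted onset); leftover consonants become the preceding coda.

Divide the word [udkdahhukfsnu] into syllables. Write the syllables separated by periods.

Nuclei (vowels): u, a, u, u → 4 syllables.
σ1/σ2 boundary: /dkd/ splits as /dk/ + /d/ (/d/ is the longest suffix that is a licit onset).
σ2/σ3 boundary: /hh/ splits as /h/ + /h/ (/h/ is the longest suffix that is a licit onset).
σ3/σ4 boundary: cluster /kfsn/ — the longest permitted-onset suffix is /sn/; onset = /sn/, preceding coda = /kf/.

udk.dah.hukf.snu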